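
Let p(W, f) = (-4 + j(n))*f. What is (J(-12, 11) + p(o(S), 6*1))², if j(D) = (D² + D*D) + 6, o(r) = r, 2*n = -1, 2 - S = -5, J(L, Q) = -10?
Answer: 25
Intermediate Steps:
S = 7 (S = 2 - 1*(-5) = 2 + 5 = 7)
n = -½ (n = (½)*(-1) = -½ ≈ -0.50000)
j(D) = 6 + 2*D² (j(D) = (D² + D²) + 6 = 2*D² + 6 = 6 + 2*D²)
p(W, f) = 5*f/2 (p(W, f) = (-4 + (6 + 2*(-½)²))*f = (-4 + (6 + 2*(¼)))*f = (-4 + (6 + ½))*f = (-4 + 13/2)*f = 5*f/2)
(J(-12, 11) + p(o(S), 6*1))² = (-10 + 5*(6*1)/2)² = (-10 + (5/2)*6)² = (-10 + 15)² = 5² = 25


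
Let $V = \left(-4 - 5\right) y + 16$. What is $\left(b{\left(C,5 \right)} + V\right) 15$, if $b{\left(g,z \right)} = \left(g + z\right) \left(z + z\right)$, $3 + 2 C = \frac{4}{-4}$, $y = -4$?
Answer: $1230$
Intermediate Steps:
$C = -2$ ($C = - \frac{3}{2} + \frac{4 \frac{1}{-4}}{2} = - \frac{3}{2} + \frac{4 \left(- \frac{1}{4}\right)}{2} = - \frac{3}{2} + \frac{1}{2} \left(-1\right) = - \frac{3}{2} - \frac{1}{2} = -2$)
$b{\left(g,z \right)} = 2 z \left(g + z\right)$ ($b{\left(g,z \right)} = \left(g + z\right) 2 z = 2 z \left(g + z\right)$)
$V = 52$ ($V = \left(-4 - 5\right) \left(-4\right) + 16 = \left(-9\right) \left(-4\right) + 16 = 36 + 16 = 52$)
$\left(b{\left(C,5 \right)} + V\right) 15 = \left(2 \cdot 5 \left(-2 + 5\right) + 52\right) 15 = \left(2 \cdot 5 \cdot 3 + 52\right) 15 = \left(30 + 52\right) 15 = 82 \cdot 15 = 1230$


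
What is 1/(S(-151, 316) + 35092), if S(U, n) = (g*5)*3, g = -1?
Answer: 1/35077 ≈ 2.8509e-5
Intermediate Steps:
S(U, n) = -15 (S(U, n) = -1*5*3 = -5*3 = -15)
1/(S(-151, 316) + 35092) = 1/(-15 + 35092) = 1/35077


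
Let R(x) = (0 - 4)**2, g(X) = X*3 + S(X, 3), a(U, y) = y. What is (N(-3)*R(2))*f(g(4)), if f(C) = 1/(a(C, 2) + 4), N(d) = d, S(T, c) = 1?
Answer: -8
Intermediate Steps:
g(X) = 1 + 3*X (g(X) = X*3 + 1 = 3*X + 1 = 1 + 3*X)
f(C) = 1/6 (f(C) = 1/(2 + 4) = 1/6)
R(x) = 16 (R(x) = (-4)**2 = 16)
(N(-3)*R(2))*f(g(4)) = -3*16*(1/6) = -48*1/6 = -8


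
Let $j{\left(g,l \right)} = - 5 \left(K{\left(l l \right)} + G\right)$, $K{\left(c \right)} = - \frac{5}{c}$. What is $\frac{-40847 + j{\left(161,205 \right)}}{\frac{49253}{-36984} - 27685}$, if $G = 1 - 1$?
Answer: $\frac{2539462201104}{1721262123533} \approx 1.4753$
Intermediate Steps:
$G = 0$
$j{\left(g,l \right)} = \frac{25}{l^{2}}$ ($j{\left(g,l \right)} = - 5 \left(- \frac{5}{l l} + 0\right) = - 5 \left(- \frac{5}{l^{2}} + 0\right) = - 5 \left(- \frac{5}{l^{2}}\right) = \frac{25}{l^{2}}$)
$\frac{-40847 + j{\left(161,205 \right)}}{\frac{49253}{-36984} - 27685} = \frac{-40847 + \frac{25}{42025}}{\frac{49253}{-36984} - 27685} = \frac{-40847 + 25 \cdot \frac{1}{42025}}{49253 \left(- \frac{1}{36984}\right) - 27685} = \frac{-40847 + \frac{1}{1681}}{- \frac{49253}{36984} - 27685} = - \frac{68663806}{1681 \left(- \frac{1023951293}{36984}\right)} = \left(- \frac{68663806}{1681}\right) \left(- \frac{36984}{1023951293}\right) = \frac{2539462201104}{1721262123533}$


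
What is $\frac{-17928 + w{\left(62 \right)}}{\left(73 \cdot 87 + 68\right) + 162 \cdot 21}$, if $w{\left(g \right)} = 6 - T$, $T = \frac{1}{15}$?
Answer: $- \frac{268831}{147315} \approx -1.8249$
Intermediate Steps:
$T = \frac{1}{15} \approx 0.066667$
$w{\left(g \right)} = \frac{89}{15}$ ($w{\left(g \right)} = 6 - \frac{1}{15} = \frac{89}{15}$)
$\frac{-17928 + w{\left(62 \right)}}{\left(73 \cdot 87 + 68\right) + 162 \cdot 21} = \frac{-17928 + \frac{89}{15}}{\left(73 \cdot 87 + 68\right) + 162 \cdot 21} = - \frac{268831}{15 \left(\left(6351 + 68\right) + 3402\right)} = - \frac{268831}{15 \left(6419 + 3402\right)} = - \frac{268831}{15 \cdot 9821} = \left(- \frac{268831}{15}\right) \frac{1}{9821} = - \frac{268831}{147315}$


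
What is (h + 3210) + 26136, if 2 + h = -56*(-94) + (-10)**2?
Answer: 34708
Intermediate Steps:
h = 5362 (h = -2 + (-56*(-94) + (-10)**2) = -2 + (5264 + 100) = -2 + 5364 = 5362)
(h + 3210) + 26136 = (5362 + 3210) + 26136 = 8572 + 26136 = 34708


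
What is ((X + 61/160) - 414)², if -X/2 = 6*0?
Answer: 4379660041/25600 ≈ 1.7108e+5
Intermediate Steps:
X = 0 (X = -12*0 = -2*0 = 0)
((X + 61/160) - 414)² = ((0 + 61/160) - 414)² = (61/160 - 414)² = (-66179/160)² = 4379660041/25600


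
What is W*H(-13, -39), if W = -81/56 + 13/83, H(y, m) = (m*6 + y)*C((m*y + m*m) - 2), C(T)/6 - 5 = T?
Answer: 9022301145/2324 ≈ 3.8822e+6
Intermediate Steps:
C(T) = 30 + 6*T
H(y, m) = (y + 6*m)*(18 + 6*m² + 6*m*y) (H(y, m) = (m*6 + y)*(30 + 6*((m*y + m*m) - 2)) = (6*m + y)*(30 + 6*((m*y + m²) - 2)) = (y + 6*m)*(30 + 6*((m² + m*y) - 2)) = (y + 6*m)*(30 + 6*(-2 + m² + m*y)) = (y + 6*m)*(30 + (-12 + 6*m² + 6*m*y)) = (y + 6*m)*(18 + 6*m² + 6*m*y))
W = -5995/4648 (W = -81*1/56 + 13*(1/83) = -81/56 + 13/83 = -5995/4648 ≈ -1.2898)
W*H(-13, -39) = -17985*(-13 + 6*(-39))*(3 + (-39)² - 39*(-13))/2324 = -17985*(-13 - 234)*(3 + 1521 + 507)/2324 = -17985*(-247)*2031/2324 = -5995/4648*(-3009942) = 9022301145/2324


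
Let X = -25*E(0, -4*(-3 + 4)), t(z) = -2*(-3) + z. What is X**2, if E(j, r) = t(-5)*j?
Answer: 0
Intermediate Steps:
t(z) = 6 + z
E(j, r) = j (E(j, r) = (6 - 5)*j = 1*j = j)
X = 0 (X = -25*0 = 0)
X**2 = 0**2 = 0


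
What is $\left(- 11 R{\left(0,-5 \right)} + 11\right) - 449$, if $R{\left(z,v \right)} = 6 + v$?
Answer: $-449$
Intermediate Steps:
$\left(- 11 R{\left(0,-5 \right)} + 11\right) - 449 = \left(- 11 \left(6 - 5\right) + 11\right) - 449 = \left(\left(-11\right) 1 + 11\right) - 449 = \left(-11 + 11\right) - 449 = 0 - 449 = -449$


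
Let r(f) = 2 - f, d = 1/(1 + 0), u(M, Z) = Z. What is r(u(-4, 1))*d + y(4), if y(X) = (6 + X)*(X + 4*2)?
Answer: 121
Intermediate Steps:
y(X) = (6 + X)*(8 + X) (y(X) = (6 + X)*(X + 8) = (6 + X)*(8 + X))
d = 1 (d = 1/1 = 1)
r(u(-4, 1))*d + y(4) = (2 - 1*1)*1 + (48 + 4² + 14*4) = (2 - 1)*1 + (48 + 16 + 56) = 1*1 + 120 = 1 + 120 = 121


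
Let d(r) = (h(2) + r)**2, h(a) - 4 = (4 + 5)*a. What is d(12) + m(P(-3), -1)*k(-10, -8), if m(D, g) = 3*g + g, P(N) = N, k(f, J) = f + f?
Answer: 1236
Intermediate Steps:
k(f, J) = 2*f
m(D, g) = 4*g
h(a) = 4 + 9*a (h(a) = 4 + (4 + 5)*a = 4 + 9*a)
d(r) = (22 + r)**2 (d(r) = ((4 + 9*2) + r)**2 = ((4 + 18) + r)**2 = (22 + r)**2)
d(12) + m(P(-3), -1)*k(-10, -8) = (22 + 12)**2 + (4*(-1))*(2*(-10)) = 34**2 - 4*(-20) = 1156 + 80 = 1236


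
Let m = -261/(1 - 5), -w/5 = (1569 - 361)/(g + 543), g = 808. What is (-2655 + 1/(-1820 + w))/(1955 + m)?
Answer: -6544204651/4979633415 ≈ -1.3142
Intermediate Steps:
w = -6040/1351 (w = -5*(1569 - 361)/(808 + 543) = -6040/1351 ≈ -4.4708)
m = 261/4 (m = -261/(-4) = -261*(-¼) = 261/4 ≈ 65.250)
(-2655 + 1/(-1820 + w))/(1955 + m) = (-2655 + 1/(-1820 - 6040/1351))/(1955 + 261/4) = (-2655 + 1/(-2464860/1351))/(8081/4) = (-2655 - 1351/2464860)*(4/8081) = -6544204651/2464860*4/8081 = -6544204651/4979633415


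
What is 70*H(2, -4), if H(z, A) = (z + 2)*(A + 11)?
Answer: 1960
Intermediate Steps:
H(z, A) = (2 + z)*(11 + A)
70*H(2, -4) = 70*(22 + 2*(-4) + 11*2 - 4*2) = 70*(22 - 8 + 22 - 8) = 70*28 = 1960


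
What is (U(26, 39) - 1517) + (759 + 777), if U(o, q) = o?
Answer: 45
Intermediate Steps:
(U(26, 39) - 1517) + (759 + 777) = (26 - 1517) + (759 + 777) = -1491 + 1536 = 45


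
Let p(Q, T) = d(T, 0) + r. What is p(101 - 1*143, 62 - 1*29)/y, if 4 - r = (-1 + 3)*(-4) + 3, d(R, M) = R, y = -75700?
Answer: -21/37850 ≈ -0.00055482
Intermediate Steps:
r = 9 (r = 4 - ((-1 + 3)*(-4) + 3) = 4 - (2*(-4) + 3) = 4 - (-8 + 3) = 4 - 1*(-5) = 4 + 5 = 9)
p(Q, T) = 9 + T (p(Q, T) = T + 9 = 9 + T)
p(101 - 1*143, 62 - 1*29)/y = (9 + (62 - 1*29))/(-75700) = (9 + (62 - 29))*(-1/75700) = (9 + 33)*(-1/75700) = 42*(-1/75700) = -21/37850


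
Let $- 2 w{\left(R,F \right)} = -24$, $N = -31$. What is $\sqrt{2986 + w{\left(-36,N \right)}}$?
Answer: $\sqrt{2998} \approx 54.754$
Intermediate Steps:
$w{\left(R,F \right)} = 12$ ($w{\left(R,F \right)} = \left(- \frac{1}{2}\right) \left(-24\right) = 12$)
$\sqrt{2986 + w{\left(-36,N \right)}} = \sqrt{2986 + 12} = \sqrt{2998}$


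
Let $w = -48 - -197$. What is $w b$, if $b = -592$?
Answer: $-88208$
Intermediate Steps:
$w = 149$ ($w = -48 + 197 = 149$)
$w b = 149 \left(-592\right) = -88208$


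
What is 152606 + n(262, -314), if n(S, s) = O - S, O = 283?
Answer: 152627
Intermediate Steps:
n(S, s) = 283 - S
152606 + n(262, -314) = 152606 + (283 - 1*262) = 152606 + (283 - 262) = 152606 + 21 = 152627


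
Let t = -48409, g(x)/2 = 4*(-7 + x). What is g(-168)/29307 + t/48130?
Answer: -1486104563/1410545910 ≈ -1.0536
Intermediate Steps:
g(x) = -56 + 8*x (g(x) = 2*(4*(-7 + x)) = 2*(-28 + 4*x) = -56 + 8*x)
g(-168)/29307 + t/48130 = (-56 + 8*(-168))/29307 - 48409/48130 = (-56 - 1344)*(1/29307) - 48409*1/48130 = -1400*1/29307 - 48409/48130 = -1400/29307 - 48409/48130 = -1486104563/1410545910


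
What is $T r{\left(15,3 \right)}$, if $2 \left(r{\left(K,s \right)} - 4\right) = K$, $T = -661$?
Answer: $- \frac{15203}{2} \approx -7601.5$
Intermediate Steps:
$r{\left(K,s \right)} = 4 + \frac{K}{2}$
$T r{\left(15,3 \right)} = - 661 \left(4 + \frac{1}{2} \cdot 15\right) = - 661 \left(4 + \frac{15}{2}\right) = \left(-661\right) \frac{23}{2} = - \frac{15203}{2}$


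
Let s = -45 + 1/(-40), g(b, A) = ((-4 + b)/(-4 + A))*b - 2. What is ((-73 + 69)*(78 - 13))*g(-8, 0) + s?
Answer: 268599/40 ≈ 6715.0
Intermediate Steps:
g(b, A) = -2 + b*(-4 + b)/(-4 + A) (g(b, A) = ((-4 + b)/(-4 + A))*b - 2 = b*(-4 + b)/(-4 + A) - 2 = -2 + b*(-4 + b)/(-4 + A))
s = -1801/40 (s = -45 - 1/40 = -1801/40 ≈ -45.025)
((-73 + 69)*(78 - 13))*g(-8, 0) + s = ((-73 + 69)*(78 - 13))*((8 + (-8)² - 4*(-8) - 2*0)/(-4 + 0)) - 1801/40 = (-4*65)*((8 + 64 + 32 + 0)/(-4)) - 1801/40 = -(-65)*104 - 1801/40 = -260*(-26) - 1801/40 = 6760 - 1801/40 = 268599/40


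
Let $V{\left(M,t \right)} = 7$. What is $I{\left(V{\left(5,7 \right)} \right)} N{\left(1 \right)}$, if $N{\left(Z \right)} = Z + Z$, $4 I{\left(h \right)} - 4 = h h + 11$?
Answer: $32$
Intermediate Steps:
$I{\left(h \right)} = \frac{15}{4} + \frac{h^{2}}{4}$ ($I{\left(h \right)} = 1 + \frac{h h + 11}{4} = 1 + \frac{h^{2} + 11}{4} = 1 + \frac{11 + h^{2}}{4} = 1 + \left(\frac{11}{4} + \frac{h^{2}}{4}\right) = \frac{15}{4} + \frac{h^{2}}{4}$)
$N{\left(Z \right)} = 2 Z$
$I{\left(V{\left(5,7 \right)} \right)} N{\left(1 \right)} = \left(\frac{15}{4} + \frac{7^{2}}{4}\right) 2 \cdot 1 = \left(\frac{15}{4} + \frac{1}{4} \cdot 49\right) 2 = \left(\frac{15}{4} + \frac{49}{4}\right) 2 = 16 \cdot 2 = 32$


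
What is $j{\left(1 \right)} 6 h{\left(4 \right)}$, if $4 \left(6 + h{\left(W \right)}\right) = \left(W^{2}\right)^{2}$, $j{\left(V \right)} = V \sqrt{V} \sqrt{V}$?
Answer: $348$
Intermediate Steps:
$j{\left(V \right)} = V^{2}$ ($j{\left(V \right)} = V^{\frac{3}{2}} \sqrt{V} = V^{2}$)
$h{\left(W \right)} = -6 + \frac{W^{4}}{4}$ ($h{\left(W \right)} = -6 + \frac{\left(W^{2}\right)^{2}}{4} = -6 + \frac{W^{4}}{4}$)
$j{\left(1 \right)} 6 h{\left(4 \right)} = 1^{2} \cdot 6 \left(-6 + \frac{4^{4}}{4}\right) = 1 \cdot 6 \left(-6 + \frac{1}{4} \cdot 256\right) = 6 \left(-6 + 64\right) = 6 \cdot 58 = 348$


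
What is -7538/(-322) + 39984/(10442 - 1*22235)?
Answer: 12670131/632891 ≈ 20.019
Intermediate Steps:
-7538/(-322) + 39984/(10442 - 1*22235) = -7538*(-1/322) + 39984/(10442 - 22235) = 3769/161 + 39984/(-11793) = 3769/161 + 39984*(-1/11793) = 3769/161 - 13328/3931 = 12670131/632891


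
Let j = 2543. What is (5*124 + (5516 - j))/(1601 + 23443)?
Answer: 3593/25044 ≈ 0.14347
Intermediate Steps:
(5*124 + (5516 - j))/(1601 + 23443) = (5*124 + (5516 - 1*2543))/(1601 + 23443) = (620 + (5516 - 2543))/25044 = (620 + 2973)*(1/25044) = 3593*(1/25044) = 3593/25044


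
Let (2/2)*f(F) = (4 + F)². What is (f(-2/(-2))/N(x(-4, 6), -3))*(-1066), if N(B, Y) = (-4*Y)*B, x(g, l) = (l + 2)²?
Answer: -13325/384 ≈ -34.701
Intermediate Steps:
x(g, l) = (2 + l)²
f(F) = (4 + F)²
N(B, Y) = -4*B*Y
(f(-2/(-2))/N(x(-4, 6), -3))*(-1066) = ((4 - 2/(-2))²/((-4*(2 + 6)²*(-3))))*(-1066) = ((4 - 2*(-½))²/((-4*8²*(-3))))*(-1066) = ((4 + 1)²/((-4*64*(-3))))*(-1066) = (5²/768)*(-1066) = (25*(1/768))*(-1066) = (25/768)*(-1066) = -13325/384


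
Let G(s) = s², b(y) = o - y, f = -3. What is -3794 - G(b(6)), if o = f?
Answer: -3875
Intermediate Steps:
o = -3
b(y) = -3 - y
-3794 - G(b(6)) = -3794 - (-3 - 1*6)² = -3794 - (-3 - 6)² = -3794 - 1*(-9)² = -3794 - 1*81 = -3794 - 81 = -3875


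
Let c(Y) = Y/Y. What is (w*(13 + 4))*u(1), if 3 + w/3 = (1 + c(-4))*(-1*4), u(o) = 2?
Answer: -1122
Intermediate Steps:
c(Y) = 1
w = -33 (w = -9 + 3*((1 + 1)*(-1*4)) = -9 + 3*(2*(-4)) = -9 + 3*(-8) = -9 - 24 = -33)
(w*(13 + 4))*u(1) = -33*(13 + 4)*2 = -33*17*2 = -561*2 = -1122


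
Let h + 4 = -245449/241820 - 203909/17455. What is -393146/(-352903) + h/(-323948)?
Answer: 21504102349650437181/19302017925914907856 ≈ 1.1141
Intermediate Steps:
h = -2819098363/168838724 (h = -4 + (-245449/241820 - 203909/17455) = -4 - 2143743467/168838724 = -2819098363/168838724 ≈ -16.697)
-393146/(-352903) + h/(-323948) = -393146/(-352903) - 2819098363/168838724/(-323948) = -393146*(-1/352903) - 2819098363/168838724*(-1/323948) = 393146/352903 + 2819098363/54694966962352 = 21504102349650437181/19302017925914907856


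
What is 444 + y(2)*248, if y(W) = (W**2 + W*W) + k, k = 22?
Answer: 7884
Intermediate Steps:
y(W) = 22 + 2*W**2 (y(W) = (W**2 + W*W) + 22 = (W**2 + W**2) + 22 = 2*W**2 + 22 = 22 + 2*W**2)
444 + y(2)*248 = 444 + (22 + 2*2**2)*248 = 444 + (22 + 2*4)*248 = 444 + (22 + 8)*248 = 444 + 30*248 = 444 + 7440 = 7884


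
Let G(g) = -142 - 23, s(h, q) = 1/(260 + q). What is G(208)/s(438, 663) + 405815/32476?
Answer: -4945526605/32476 ≈ -1.5228e+5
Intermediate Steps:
G(g) = -165
G(208)/s(438, 663) + 405815/32476 = -165/(1/(260 + 663)) + 405815/32476 = -165/(1/923) + 405815*(1/32476) = -165/1/923 + 405815/32476 = -165*923 + 405815/32476 = -152295 + 405815/32476 = -4945526605/32476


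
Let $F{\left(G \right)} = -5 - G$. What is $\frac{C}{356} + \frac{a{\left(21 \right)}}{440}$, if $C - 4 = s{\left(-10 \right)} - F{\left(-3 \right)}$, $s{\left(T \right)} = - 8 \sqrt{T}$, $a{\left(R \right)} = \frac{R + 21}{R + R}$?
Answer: $\frac{749}{39160} - \frac{2 i \sqrt{10}}{89} \approx 0.019127 - 0.071062 i$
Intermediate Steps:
$a{\left(R \right)} = \frac{21 + R}{2 R}$
$C = 6 - 8 i \sqrt{10}$ ($C = 4 - \left(-5 + 3 + 8 i \sqrt{10}\right) = 4 - \left(-2 + 8 i \sqrt{10}\right) = 4 + \left(- 8 i \sqrt{10} + 2\right) = 4 + \left(2 - 8 i \sqrt{10}\right) = 6 - 8 i \sqrt{10} \approx 6.0 - 25.298 i$)
$\frac{C}{356} + \frac{a{\left(21 \right)}}{440} = \frac{6 - 8 i \sqrt{10}}{356} + \frac{\frac{1}{2} \cdot \frac{1}{21} \left(21 + 21\right)}{440} = \left(6 - 8 i \sqrt{10}\right) \frac{1}{356} + \frac{1}{2} \cdot \frac{1}{21} \cdot 42 \cdot \frac{1}{440} = \left(\frac{3}{178} - \frac{2 i \sqrt{10}}{89}\right) + 1 \cdot \frac{1}{440} = \left(\frac{3}{178} - \frac{2 i \sqrt{10}}{89}\right) + \frac{1}{440} = \frac{749}{39160} - \frac{2 i \sqrt{10}}{89}$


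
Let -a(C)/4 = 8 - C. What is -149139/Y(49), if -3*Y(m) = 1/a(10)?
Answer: 3579336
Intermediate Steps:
a(C) = -32 + 4*C (a(C) = -4*(8 - C) = -32 + 4*C)
Y(m) = -1/24 (Y(m) = -1/(3*(-32 + 4*10)) = -1/(3*(-32 + 40)) = -⅓/8 = -⅓*⅛ = -1/24)
-149139/Y(49) = -149139/(-1/24) = -149139*(-24) = 3579336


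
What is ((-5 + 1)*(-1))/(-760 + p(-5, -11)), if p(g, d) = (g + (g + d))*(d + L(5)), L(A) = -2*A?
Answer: -4/319 ≈ -0.012539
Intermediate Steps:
p(g, d) = (-10 + d)*(d + 2*g) (p(g, d) = (g + (g + d))*(d - 2*5) = (g + (d + g))*(d - 10) = (d + 2*g)*(-10 + d) = (-10 + d)*(d + 2*g))
((-5 + 1)*(-1))/(-760 + p(-5, -11)) = ((-5 + 1)*(-1))/(-760 + ((-11)² - 20*(-5) - 10*(-11) + 2*(-11)*(-5))) = (-4*(-1))/(-760 + (121 + 100 + 110 + 110)) = 4/(-760 + 441) = 4/(-319) = 4*(-1/319) = -4/319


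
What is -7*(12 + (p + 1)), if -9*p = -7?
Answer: -868/9 ≈ -96.444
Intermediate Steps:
p = 7/9 (p = -⅑*(-7) = 7/9 ≈ 0.77778)
-7*(12 + (p + 1)) = -7*(12 + (7/9 + 1)) = -7*(12 + 16/9) = -7*124/9 = -868/9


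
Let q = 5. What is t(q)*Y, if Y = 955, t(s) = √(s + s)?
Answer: 955*√10 ≈ 3020.0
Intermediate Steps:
t(s) = √2*√s (t(s) = √(2*s) = √2*√s)
t(q)*Y = (√2*√5)*955 = √10*955 = 955*√10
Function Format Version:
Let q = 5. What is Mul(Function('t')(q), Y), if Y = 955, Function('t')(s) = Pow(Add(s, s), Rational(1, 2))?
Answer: Mul(955, Pow(10, Rational(1, 2))) ≈ 3020.0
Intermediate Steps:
Function('t')(s) = Mul(Pow(2, Rational(1, 2)), Pow(s, Rational(1, 2))) (Function('t')(s) = Pow(Mul(2, s), Rational(1, 2)) = Mul(Pow(2, Rational(1, 2)), Pow(s, Rational(1, 2))))
Mul(Function('t')(q), Y) = Mul(Mul(Pow(2, Rational(1, 2)), Pow(5, Rational(1, 2))), 955) = Mul(Pow(10, Rational(1, 2)), 955) = Mul(955, Pow(10, Rational(1, 2)))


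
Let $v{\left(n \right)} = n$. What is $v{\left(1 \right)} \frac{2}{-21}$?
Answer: $- \frac{2}{21} \approx -0.095238$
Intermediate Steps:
$v{\left(1 \right)} \frac{2}{-21} = 1 \frac{2}{-21} = 1 \cdot 2 \left(- \frac{1}{21}\right) = 1 \left(- \frac{2}{21}\right) = - \frac{2}{21}$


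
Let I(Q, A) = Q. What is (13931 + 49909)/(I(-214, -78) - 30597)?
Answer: -63840/30811 ≈ -2.0720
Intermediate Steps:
(13931 + 49909)/(I(-214, -78) - 30597) = (13931 + 49909)/(-214 - 30597) = 63840/(-30811) = 63840*(-1/30811) = -63840/30811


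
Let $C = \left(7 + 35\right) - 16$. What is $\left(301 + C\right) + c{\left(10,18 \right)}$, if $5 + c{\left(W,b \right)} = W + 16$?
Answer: $348$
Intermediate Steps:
$c{\left(W,b \right)} = 11 + W$ ($c{\left(W,b \right)} = -5 + \left(W + 16\right) = -5 + \left(16 + W\right) = 11 + W$)
$C = 26$ ($C = 42 - 16 = 26$)
$\left(301 + C\right) + c{\left(10,18 \right)} = \left(301 + 26\right) + \left(11 + 10\right) = 327 + 21 = 348$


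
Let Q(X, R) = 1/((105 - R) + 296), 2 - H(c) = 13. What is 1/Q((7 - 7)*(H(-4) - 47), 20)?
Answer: 381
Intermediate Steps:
H(c) = -11 (H(c) = 2 - 1*13 = 2 - 13 = -11)
Q(X, R) = 1/(401 - R)
1/Q((7 - 7)*(H(-4) - 47), 20) = 1/(-1/(-401 + 20)) = 1/(-1/(-381)) = 1/(-1*(-1/381)) = 1/(1/381) = 381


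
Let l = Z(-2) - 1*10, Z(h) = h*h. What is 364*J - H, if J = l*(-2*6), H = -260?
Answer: 26468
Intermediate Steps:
Z(h) = h²
l = -6 (l = (-2)² - 1*10 = 4 - 10 = -6)
J = 72 (J = -(-12)*6 = -6*(-12) = 72)
364*J - H = 364*72 - 1*(-260) = 26208 + 260 = 26468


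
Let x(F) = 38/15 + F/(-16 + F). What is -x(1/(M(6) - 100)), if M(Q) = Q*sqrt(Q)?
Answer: -19064881/7523715 - 96*sqrt(6)/2507905 ≈ -2.5341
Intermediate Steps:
M(Q) = Q**(3/2)
x(F) = 38/15 + F/(-16 + F) (x(F) = 38*(1/15) + F/(-16 + F) = 38/15 + F/(-16 + F))
-x(1/(M(6) - 100)) = -(-608 + 53/(6**(3/2) - 100))/(15*(-16 + 1/(6**(3/2) - 100))) = -(-608 + 53/(6*sqrt(6) - 100))/(15*(-16 + 1/(6*sqrt(6) - 100))) = -(-608 + 53/(-100 + 6*sqrt(6)))/(15*(-16 + 1/(-100 + 6*sqrt(6))))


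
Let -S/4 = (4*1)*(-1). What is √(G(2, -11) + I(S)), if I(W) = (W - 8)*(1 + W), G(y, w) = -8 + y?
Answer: √130 ≈ 11.402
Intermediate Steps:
S = 16 (S = -4*4*1*(-1) = -16*(-1) = -4*(-4) = 16)
I(W) = (1 + W)*(-8 + W) (I(W) = (-8 + W)*(1 + W) = (1 + W)*(-8 + W))
√(G(2, -11) + I(S)) = √((-8 + 2) + (-8 + 16² - 7*16)) = √(-6 + (-8 + 256 - 112)) = √(-6 + 136) = √130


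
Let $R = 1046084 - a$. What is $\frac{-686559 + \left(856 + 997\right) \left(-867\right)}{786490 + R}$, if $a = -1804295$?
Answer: $- \frac{2293110}{3636869} \approx -0.63052$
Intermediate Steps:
$R = 2850379$ ($R = 1046084 - -1804295 = 1046084 + 1804295 = 2850379$)
$\frac{-686559 + \left(856 + 997\right) \left(-867\right)}{786490 + R} = \frac{-686559 + \left(856 + 997\right) \left(-867\right)}{786490 + 2850379} = \frac{-686559 + 1853 \left(-867\right)}{3636869} = \left(-686559 - 1606551\right) \frac{1}{3636869} = \left(-2293110\right) \frac{1}{3636869} = - \frac{2293110}{3636869}$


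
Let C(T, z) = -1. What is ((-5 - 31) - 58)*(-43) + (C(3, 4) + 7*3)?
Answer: 4062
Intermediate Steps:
((-5 - 31) - 58)*(-43) + (C(3, 4) + 7*3) = ((-5 - 31) - 58)*(-43) + (-1 + 7*3) = (-36 - 58)*(-43) + (-1 + 21) = -94*(-43) + 20 = 4042 + 20 = 4062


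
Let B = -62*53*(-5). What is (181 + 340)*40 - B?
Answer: 4410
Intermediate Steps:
B = 16430 (B = -3286*(-5) = 16430)
(181 + 340)*40 - B = (181 + 340)*40 - 1*16430 = 521*40 - 16430 = 20840 - 16430 = 4410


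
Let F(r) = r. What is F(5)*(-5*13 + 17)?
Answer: -240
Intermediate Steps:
F(5)*(-5*13 + 17) = 5*(-5*13 + 17) = 5*(-65 + 17) = 5*(-48) = -240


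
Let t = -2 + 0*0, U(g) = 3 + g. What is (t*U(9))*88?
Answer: -2112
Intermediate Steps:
t = -2 (t = -2 + 0 = -2)
(t*U(9))*88 = -2*(3 + 9)*88 = -2*12*88 = -24*88 = -2112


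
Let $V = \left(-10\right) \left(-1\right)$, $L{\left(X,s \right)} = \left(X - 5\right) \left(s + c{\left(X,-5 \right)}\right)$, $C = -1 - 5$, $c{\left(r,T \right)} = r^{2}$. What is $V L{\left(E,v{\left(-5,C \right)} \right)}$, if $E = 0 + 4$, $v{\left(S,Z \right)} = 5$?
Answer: $-210$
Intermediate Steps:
$C = -6$
$E = 4$
$L{\left(X,s \right)} = \left(-5 + X\right) \left(s + X^{2}\right)$ ($L{\left(X,s \right)} = \left(X - 5\right) \left(s + X^{2}\right) = \left(-5 + X\right) \left(s + X^{2}\right)$)
$V = 10$
$V L{\left(E,v{\left(-5,C \right)} \right)} = 10 \left(4^{3} - 25 - 5 \cdot 4^{2} + 4 \cdot 5\right) = 10 \left(64 - 25 - 80 + 20\right) = 10 \left(-21\right) = -210$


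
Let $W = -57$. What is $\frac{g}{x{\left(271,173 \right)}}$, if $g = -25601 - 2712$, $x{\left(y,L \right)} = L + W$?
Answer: $- \frac{28313}{116} \approx -244.08$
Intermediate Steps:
$x{\left(y,L \right)} = -57 + L$ ($x{\left(y,L \right)} = L - 57 = -57 + L$)
$g = -28313$
$\frac{g}{x{\left(271,173 \right)}} = - \frac{28313}{-57 + 173} = - \frac{28313}{116}$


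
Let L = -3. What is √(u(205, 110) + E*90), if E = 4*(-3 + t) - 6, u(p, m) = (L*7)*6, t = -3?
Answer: 3*I*√314 ≈ 53.16*I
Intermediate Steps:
u(p, m) = -126 (u(p, m) = -3*7*6 = -21*6 = -126)
E = -30 (E = 4*(-3 - 3) - 6 = 4*(-6) - 6 = -24 - 6 = -30)
√(u(205, 110) + E*90) = √(-126 - 30*90) = √(-126 - 2700) = √(-2826) = 3*I*√314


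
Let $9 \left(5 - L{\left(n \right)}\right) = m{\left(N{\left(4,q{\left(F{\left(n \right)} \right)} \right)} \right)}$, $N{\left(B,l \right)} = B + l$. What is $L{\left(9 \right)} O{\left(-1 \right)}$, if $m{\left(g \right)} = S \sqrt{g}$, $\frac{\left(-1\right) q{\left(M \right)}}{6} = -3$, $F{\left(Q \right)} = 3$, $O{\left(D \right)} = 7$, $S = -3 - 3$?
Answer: $35 + \frac{14 \sqrt{22}}{3} \approx 56.889$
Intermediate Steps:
$S = -6$ ($S = -3 - 3 = -6$)
$q{\left(M \right)} = 18$ ($q{\left(M \right)} = \left(-6\right) \left(-3\right) = 18$)
$m{\left(g \right)} = - 6 \sqrt{g}$
$L{\left(n \right)} = 5 + \frac{2 \sqrt{22}}{3}$ ($L{\left(n \right)} = 5 - \frac{\left(-6\right) \sqrt{4 + 18}}{9} = 5 - \frac{\left(-6\right) \sqrt{22}}{9} = 5 + \frac{2 \sqrt{22}}{3}$)
$L{\left(9 \right)} O{\left(-1 \right)} = \left(5 + \frac{2 \sqrt{22}}{3}\right) 7 = 35 + \frac{14 \sqrt{22}}{3}$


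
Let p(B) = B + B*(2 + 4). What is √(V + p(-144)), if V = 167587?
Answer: √166579 ≈ 408.14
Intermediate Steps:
p(B) = 7*B (p(B) = B + B*6 = B + 6*B = 7*B)
√(V + p(-144)) = √(167587 + 7*(-144)) = √(167587 - 1008) = √166579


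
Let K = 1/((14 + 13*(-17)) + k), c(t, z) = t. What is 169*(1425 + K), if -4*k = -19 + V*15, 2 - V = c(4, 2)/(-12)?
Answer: 50813906/211 ≈ 2.4082e+5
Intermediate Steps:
V = 7/3 (V = 2 - 4/(-12) = 2 - 4*(-1)/12 = 2 - 1*(-⅓) = 2 + ⅓ = 7/3 ≈ 2.3333)
k = -4 (k = -(-19 + (7/3)*15)/4 = -(-19 + 35)/4 = -¼*16 = -4)
K = -1/211 (K = 1/((14 + 13*(-17)) - 4) = 1/((14 - 221) - 4) = 1/(-207 - 4) = 1/(-211) = -1/211 ≈ -0.0047393)
169*(1425 + K) = 169*(1425 - 1/211) = 169*(300674/211) = 50813906/211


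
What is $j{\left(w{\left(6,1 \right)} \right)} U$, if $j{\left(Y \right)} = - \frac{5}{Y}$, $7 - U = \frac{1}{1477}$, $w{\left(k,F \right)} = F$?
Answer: $- \frac{51690}{1477} \approx -34.997$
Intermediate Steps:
$U = \frac{10338}{1477}$ ($U = 7 - \frac{1}{1477} = \frac{10338}{1477} \approx 6.9993$)
$j{\left(w{\left(6,1 \right)} \right)} U = - \frac{5}{1} \cdot \frac{10338}{1477} = \left(-5\right) 1 \cdot \frac{10338}{1477} = \left(-5\right) \frac{10338}{1477} = - \frac{51690}{1477}$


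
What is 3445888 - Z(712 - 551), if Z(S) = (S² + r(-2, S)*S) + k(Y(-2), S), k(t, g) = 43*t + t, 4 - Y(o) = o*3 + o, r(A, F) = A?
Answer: 3419761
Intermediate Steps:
Y(o) = 4 - 4*o (Y(o) = 4 - (o*3 + o) = 4 - (3*o + o) = 4 - 4*o)
k(t, g) = 44*t
Z(S) = 528 + S² - 2*S (Z(S) = (S² - 2*S) + 44*(4 - 4*(-2)) = (S² - 2*S) + 44*(4 + 8) = (S² - 2*S) + 44*12 = (S² - 2*S) + 528 = 528 + S² - 2*S)
3445888 - Z(712 - 551) = 3445888 - (528 + (712 - 551)² - 2*(712 - 551)) = 3445888 - (528 + 161² - 2*161) = 3445888 - (528 + 25921 - 322) = 3445888 - 1*26127 = 3445888 - 26127 = 3419761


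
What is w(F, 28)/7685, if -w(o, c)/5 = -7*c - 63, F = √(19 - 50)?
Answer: 259/1537 ≈ 0.16851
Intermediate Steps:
F = I*√31 (F = √(-31) = I*√31 ≈ 5.5678*I)
w(o, c) = 315 + 35*c (w(o, c) = -5*(-7*c - 63) = -5*(-63 - 7*c) = 315 + 35*c)
w(F, 28)/7685 = (315 + 35*28)/7685 = (315 + 980)*(1/7685) = 1295*(1/7685) = 259/1537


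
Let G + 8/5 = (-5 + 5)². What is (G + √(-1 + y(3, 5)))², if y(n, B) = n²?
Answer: 264/25 - 32*√2/5 ≈ 1.5090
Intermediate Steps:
G = -8/5 (G = -8/5 + (-5 + 5)² = -8/5 + 0² = -8/5 + 0 = -8/5 ≈ -1.6000)
(G + √(-1 + y(3, 5)))² = (-8/5 + √(-1 + 3²))² = (-8/5 + √(-1 + 9))² = (-8/5 + √8)² = (-8/5 + 2*√2)²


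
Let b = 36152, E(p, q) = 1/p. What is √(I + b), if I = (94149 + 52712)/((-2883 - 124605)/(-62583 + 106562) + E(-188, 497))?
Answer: 2*I*√2078110023837317837/24011723 ≈ 120.07*I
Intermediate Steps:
I = -1214254384772/24011723 (I = (94149 + 52712)/((-2883 - 124605)/(-62583 + 106562) + 1/(-188)) = 146861/(-127488/43979 - 1/188) = 146861/(-24011723/8268052) = 146861*(-8268052/24011723) = -1214254384772/24011723 ≈ -50569.)
√(I + b) = √(-1214254384772/24011723 + 36152) = √(-346182574876/24011723) = 2*I*√2078110023837317837/24011723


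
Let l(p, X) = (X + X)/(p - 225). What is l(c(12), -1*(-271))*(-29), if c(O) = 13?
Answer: 7859/106 ≈ 74.141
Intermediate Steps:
l(p, X) = 2*X/(-225 + p) (l(p, X) = (2*X)/(-225 + p) = 2*X/(-225 + p))
l(c(12), -1*(-271))*(-29) = (2*(-1*(-271))/(-225 + 13))*(-29) = (2*271/(-212))*(-29) = (2*271*(-1/212))*(-29) = -271/106*(-29) = 7859/106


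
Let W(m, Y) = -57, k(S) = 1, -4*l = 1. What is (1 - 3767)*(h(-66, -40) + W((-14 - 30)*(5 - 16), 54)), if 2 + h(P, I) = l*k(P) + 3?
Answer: 423675/2 ≈ 2.1184e+5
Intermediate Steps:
l = -¼ (l = -¼*1 = -¼ ≈ -0.25000)
h(P, I) = ¾ (h(P, I) = -2 + (-¼*1 + 3) = -2 + (-¼ + 3) = -2 + 11/4 = ¾)
(1 - 3767)*(h(-66, -40) + W((-14 - 30)*(5 - 16), 54)) = (1 - 3767)*(¾ - 57) = -3766*(-225/4) = 423675/2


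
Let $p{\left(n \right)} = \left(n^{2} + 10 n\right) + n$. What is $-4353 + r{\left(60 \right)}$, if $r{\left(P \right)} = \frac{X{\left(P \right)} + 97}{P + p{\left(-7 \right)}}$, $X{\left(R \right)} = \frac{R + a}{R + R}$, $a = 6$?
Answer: $- \frac{2783969}{640} \approx -4350.0$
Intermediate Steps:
$X{\left(R \right)} = \frac{6 + R}{2 R}$ ($X{\left(R \right)} = \frac{R + 6}{R + R} = \frac{6 + R}{2 R}$)
$p{\left(n \right)} = n^{2} + 11 n$
$r{\left(P \right)} = \frac{97 + \frac{6 + P}{2 P}}{-28 + P}$ ($r{\left(P \right)} = \frac{\frac{6 + P}{2 P} + 97}{P - 7 \left(11 - 7\right)} = \frac{97 + \frac{6 + P}{2 P}}{P - 28} = \frac{97 + \frac{6 + P}{2 P}}{-28 + P}$)
$-4353 + r{\left(60 \right)} = -4353 + \frac{3 \left(2 + 65 \cdot 60\right)}{2 \cdot 60 \left(-28 + 60\right)} = -4353 + \frac{3}{2} \cdot \frac{1}{60} \cdot \frac{1}{32} \left(2 + 3900\right) = -4353 + \frac{3}{2} \cdot \frac{1}{60} \cdot \frac{1}{32} \cdot 3902 = -4353 + \frac{1951}{640} = - \frac{2783969}{640}$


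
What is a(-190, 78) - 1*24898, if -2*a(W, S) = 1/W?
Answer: -9461239/380 ≈ -24898.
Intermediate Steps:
a(W, S) = -1/(2*W)
a(-190, 78) - 1*24898 = -1/2/(-190) - 1*24898 = -1/2*(-1/190) - 24898 = 1/380 - 24898 = -9461239/380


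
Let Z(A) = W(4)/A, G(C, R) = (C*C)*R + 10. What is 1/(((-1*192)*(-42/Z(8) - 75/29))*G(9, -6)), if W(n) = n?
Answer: -29/229485312 ≈ -1.2637e-7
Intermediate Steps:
G(C, R) = 10 + R*C² (G(C, R) = C²*R + 10 = R*C² + 10 = 10 + R*C²)
Z(A) = 4/A
1/(((-1*192)*(-42/Z(8) - 75/29))*G(9, -6)) = 1/(((-1*192)*(-42/(4/8) - 75/29))*(10 - 6*9²)) = 1/((-192*(-42/(4*(⅛)) - 75*1/29))*(10 - 6*81)) = 1/((-192*(-42/½ - 75/29))*(10 - 486)) = 1/(-192*(-42*2 - 75/29)*(-476)) = 1/(-192*(-84 - 75/29)*(-476)) = 1/(-192*(-2511/29)*(-476)) = 1/((482112/29)*(-476)) = 1/(-229485312/29) = -29/229485312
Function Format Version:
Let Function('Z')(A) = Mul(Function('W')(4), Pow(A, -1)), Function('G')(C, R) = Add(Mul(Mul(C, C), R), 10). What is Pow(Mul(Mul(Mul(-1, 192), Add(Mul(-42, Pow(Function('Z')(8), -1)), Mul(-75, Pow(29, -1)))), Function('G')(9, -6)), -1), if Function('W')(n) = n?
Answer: Rational(-29, 229485312) ≈ -1.2637e-7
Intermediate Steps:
Function('G')(C, R) = Add(10, Mul(R, Pow(C, 2))) (Function('G')(C, R) = Add(Mul(Pow(C, 2), R), 10) = Add(Mul(R, Pow(C, 2)), 10) = Add(10, Mul(R, Pow(C, 2))))
Function('Z')(A) = Mul(4, Pow(A, -1))
Pow(Mul(Mul(Mul(-1, 192), Add(Mul(-42, Pow(Function('Z')(8), -1)), Mul(-75, Pow(29, -1)))), Function('G')(9, -6)), -1) = Pow(Mul(Mul(Mul(-1, 192), Add(Mul(-42, Pow(Mul(4, Pow(8, -1)), -1)), Mul(-75, Pow(29, -1)))), Add(10, Mul(-6, Pow(9, 2)))), -1) = Pow(Mul(Mul(-192, Add(Mul(-42, Pow(Mul(4, Rational(1, 8)), -1)), Mul(-75, Rational(1, 29)))), Add(10, Mul(-6, 81))), -1) = Pow(Mul(Mul(-192, Add(Mul(-42, Pow(Rational(1, 2), -1)), Rational(-75, 29))), Add(10, -486)), -1) = Pow(Mul(Mul(-192, Add(Mul(-42, 2), Rational(-75, 29))), -476), -1) = Pow(Mul(Mul(-192, Add(-84, Rational(-75, 29))), -476), -1) = Pow(Mul(Mul(-192, Rational(-2511, 29)), -476), -1) = Pow(Mul(Rational(482112, 29), -476), -1) = Pow(Rational(-229485312, 29), -1) = Rational(-29, 229485312)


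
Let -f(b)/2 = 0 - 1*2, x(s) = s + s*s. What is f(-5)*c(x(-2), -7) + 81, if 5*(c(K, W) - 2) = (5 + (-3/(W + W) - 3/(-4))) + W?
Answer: 3086/35 ≈ 88.171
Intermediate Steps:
x(s) = s + s²
f(b) = 4 (f(b) = -2*(0 - 1*2) = -2*(0 - 2) = -2*(-2) = 4)
c(K, W) = 63/20 - 3/(10*W) + W/5 (c(K, W) = 2 + ((5 + (-3/(W + W) - 3/(-4))) + W)/5 = 2 + ((5 + (-3*1/(2*W) - 3*(-¼))) + W)/5 = 2 + ((5 + (-3/(2*W) + ¾)) + W)/5 = 2 + ((5 + (¾ - 3/(2*W))) + W)/5 = 2 + ((23/4 - 3/(2*W)) + W)/5 = 2 + (23/4 + W - 3/(2*W))/5 = 2 + (23/20 - 3/(10*W) + W/5) = 63/20 - 3/(10*W) + W/5)
f(-5)*c(x(-2), -7) + 81 = 4*((1/20)*(-6 - 7*(63 + 4*(-7)))/(-7)) + 81 = 4*((1/20)*(-⅐)*(-6 - 7*(63 - 28))) + 81 = 4*((1/20)*(-⅐)*(-6 - 7*35)) + 81 = 4*((1/20)*(-⅐)*(-6 - 245)) + 81 = 4*((1/20)*(-⅐)*(-251)) + 81 = 4*(251/140) + 81 = 251/35 + 81 = 3086/35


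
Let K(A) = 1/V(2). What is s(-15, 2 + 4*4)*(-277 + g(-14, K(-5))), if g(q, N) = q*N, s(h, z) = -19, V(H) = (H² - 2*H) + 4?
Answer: 10659/2 ≈ 5329.5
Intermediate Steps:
V(H) = 4 + H² - 2*H
K(A) = ¼ (K(A) = 1/(4 + 2² - 2*2) = 1/(4 + 4 - 4) = 1/4 = ¼)
g(q, N) = N*q
s(-15, 2 + 4*4)*(-277 + g(-14, K(-5))) = -19*(-277 + (¼)*(-14)) = -19*(-277 - 7/2) = -19*(-561/2) = 10659/2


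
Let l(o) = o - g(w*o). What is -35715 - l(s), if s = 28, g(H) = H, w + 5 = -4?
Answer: -35995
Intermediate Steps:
w = -9 (w = -5 - 4 = -9)
l(o) = 10*o (l(o) = o - (-9)*o = o + 9*o = 10*o)
-35715 - l(s) = -35715 - 10*28 = -35715 - 1*280 = -35715 - 280 = -35995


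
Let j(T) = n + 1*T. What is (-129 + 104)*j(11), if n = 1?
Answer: -300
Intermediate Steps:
j(T) = 1 + T (j(T) = 1 + 1*T = 1 + T)
(-129 + 104)*j(11) = (-129 + 104)*(1 + 11) = -25*12 = -300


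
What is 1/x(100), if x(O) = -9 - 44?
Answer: -1/53 ≈ -0.018868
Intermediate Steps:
x(O) = -53
1/x(100) = 1/(-53) = -1/53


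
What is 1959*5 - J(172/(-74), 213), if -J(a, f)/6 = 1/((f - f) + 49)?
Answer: 479961/49 ≈ 9795.1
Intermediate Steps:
J(a, f) = -6/49 (J(a, f) = -6/((f - f) + 49) = -6/(0 + 49) = -6/49)
1959*5 - J(172/(-74), 213) = 1959*5 - 1*(-6/49) = 9795 + 6/49 = 479961/49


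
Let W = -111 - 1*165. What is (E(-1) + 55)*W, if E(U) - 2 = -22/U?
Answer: -21804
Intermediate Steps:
E(U) = 2 - 22/U
W = -276 (W = -111 - 165 = -276)
(E(-1) + 55)*W = ((2 - 22/(-1)) + 55)*(-276) = ((2 - 22*(-1)) + 55)*(-276) = ((2 + 22) + 55)*(-276) = (24 + 55)*(-276) = 79*(-276) = -21804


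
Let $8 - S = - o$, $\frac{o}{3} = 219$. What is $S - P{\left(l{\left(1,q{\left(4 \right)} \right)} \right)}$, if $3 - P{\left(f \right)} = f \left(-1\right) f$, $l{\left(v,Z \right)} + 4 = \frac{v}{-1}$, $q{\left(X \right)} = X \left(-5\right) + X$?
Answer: $637$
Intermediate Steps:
$q{\left(X \right)} = - 4 X$ ($q{\left(X \right)} = - 5 X + X = - 4 X$)
$o = 657$ ($o = 3 \cdot 219 = 657$)
$l{\left(v,Z \right)} = -4 - v$ ($l{\left(v,Z \right)} = -4 + \frac{v}{-1} = -4 + v \left(-1\right) = -4 - v$)
$P{\left(f \right)} = 3 + f^{2}$ ($P{\left(f \right)} = 3 - f \left(-1\right) f = 3 - - f f = 3 - - f^{2} = 3 + f^{2}$)
$S = 665$ ($S = 8 - \left(-1\right) 657 = 8 - -657 = 8 + 657 = 665$)
$S - P{\left(l{\left(1,q{\left(4 \right)} \right)} \right)} = 665 - \left(3 + \left(-4 - 1\right)^{2}\right) = 665 - \left(3 + \left(-5\right)^{2}\right) = 665 - \left(3 + 25\right) = 665 - 28 = 637$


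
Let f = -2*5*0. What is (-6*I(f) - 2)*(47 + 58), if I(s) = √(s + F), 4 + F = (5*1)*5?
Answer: -210 - 630*√21 ≈ -3097.0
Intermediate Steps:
F = 21 (F = -4 + (5*1)*5 = -4 + 5*5 = -4 + 25 = 21)
f = 0 (f = -10*0 = 0)
I(s) = √(21 + s) (I(s) = √(s + 21) = √(21 + s))
(-6*I(f) - 2)*(47 + 58) = (-6*√(21 + 0) - 2)*(47 + 58) = (-6*√21 - 2)*105 = (-2 - 6*√21)*105 = -210 - 630*√21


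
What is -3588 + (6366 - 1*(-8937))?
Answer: 11715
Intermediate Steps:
-3588 + (6366 - 1*(-8937)) = -3588 + (6366 + 8937) = -3588 + 15303 = 11715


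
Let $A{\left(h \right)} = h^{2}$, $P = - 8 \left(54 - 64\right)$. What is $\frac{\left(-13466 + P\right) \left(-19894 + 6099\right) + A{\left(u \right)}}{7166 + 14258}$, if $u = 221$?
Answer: $\frac{184708711}{21424} \approx 8621.6$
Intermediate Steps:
$P = 80$ ($P = \left(-8\right) \left(-10\right) = 80$)
$\frac{\left(-13466 + P\right) \left(-19894 + 6099\right) + A{\left(u \right)}}{7166 + 14258} = \frac{\left(-13466 + 80\right) \left(-19894 + 6099\right) + 221^{2}}{7166 + 14258} = \frac{\left(-13386\right) \left(-13795\right) + 48841}{21424} = \left(184659870 + 48841\right) \frac{1}{21424} = 184708711 \cdot \frac{1}{21424} = \frac{184708711}{21424}$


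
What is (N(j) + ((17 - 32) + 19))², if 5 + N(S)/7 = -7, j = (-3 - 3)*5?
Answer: 6400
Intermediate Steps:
j = -30 (j = -6*5 = -30)
N(S) = -84 (N(S) = -35 + 7*(-7) = -35 - 49 = -84)
(N(j) + ((17 - 32) + 19))² = (-84 + ((17 - 32) + 19))² = (-84 + (-15 + 19))² = (-84 + 4)² = (-80)² = 6400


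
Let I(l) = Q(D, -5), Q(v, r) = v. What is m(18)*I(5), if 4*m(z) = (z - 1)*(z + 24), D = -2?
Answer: -357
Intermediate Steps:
I(l) = -2
m(z) = (-1 + z)*(24 + z)/4 (m(z) = ((z - 1)*(z + 24))/4 = ((-1 + z)*(24 + z))/4 = (-1 + z)*(24 + z)/4)
m(18)*I(5) = (-6 + (¼)*18² + (23/4)*18)*(-2) = (-6 + (¼)*324 + 207/2)*(-2) = (-6 + 81 + 207/2)*(-2) = (357/2)*(-2) = -357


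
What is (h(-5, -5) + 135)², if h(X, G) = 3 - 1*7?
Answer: 17161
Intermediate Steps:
h(X, G) = -4 (h(X, G) = 3 - 7 = -4)
(h(-5, -5) + 135)² = (-4 + 135)² = 131² = 17161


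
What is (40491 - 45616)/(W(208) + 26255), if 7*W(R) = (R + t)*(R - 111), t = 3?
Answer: -35875/204252 ≈ -0.17564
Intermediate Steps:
W(R) = (-111 + R)*(3 + R)/7 (W(R) = ((R + 3)*(R - 111))/7 = ((3 + R)*(-111 + R))/7 = ((-111 + R)*(3 + R))/7 = (-111 + R)*(3 + R)/7)
(40491 - 45616)/(W(208) + 26255) = (40491 - 45616)/((-333/7 - 108/7*208 + (⅐)*208²) + 26255) = -5125/((-333/7 - 22464/7 + (⅐)*43264) + 26255) = -5125/((-333/7 - 22464/7 + 43264/7) + 26255) = -5125/(20467/7 + 26255) = -5125/204252/7 = -5125*7/204252 = -35875/204252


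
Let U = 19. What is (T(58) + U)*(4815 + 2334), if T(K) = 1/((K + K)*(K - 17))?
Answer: 646019385/4756 ≈ 1.3583e+5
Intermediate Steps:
T(K) = 1/(2*K*(-17 + K)) (T(K) = 1/((2*K)*(-17 + K)) = 1/(2*K*(-17 + K)))
(T(58) + U)*(4815 + 2334) = ((½)/(58*(-17 + 58)) + 19)*(4815 + 2334) = ((½)*(1/58)/41 + 19)*7149 = ((½)*(1/58)*(1/41) + 19)*7149 = (1/4756 + 19)*7149 = (90365/4756)*7149 = 646019385/4756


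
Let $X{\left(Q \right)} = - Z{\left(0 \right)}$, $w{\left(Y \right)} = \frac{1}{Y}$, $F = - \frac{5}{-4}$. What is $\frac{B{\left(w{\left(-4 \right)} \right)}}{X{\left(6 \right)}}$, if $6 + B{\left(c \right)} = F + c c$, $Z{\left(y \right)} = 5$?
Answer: $\frac{15}{16} \approx 0.9375$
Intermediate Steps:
$F = \frac{5}{4}$ ($F = \left(-5\right) \left(- \frac{1}{4}\right) = \frac{5}{4} \approx 1.25$)
$B{\left(c \right)} = - \frac{19}{4} + c^{2}$ ($B{\left(c \right)} = -6 + \left(\frac{5}{4} + c c\right) = -6 + \left(\frac{5}{4} + c^{2}\right) = - \frac{19}{4} + c^{2}$)
$X{\left(Q \right)} = -5$ ($X{\left(Q \right)} = \left(-1\right) 5 = -5$)
$\frac{B{\left(w{\left(-4 \right)} \right)}}{X{\left(6 \right)}} = \frac{- \frac{19}{4} + \left(\frac{1}{-4}\right)^{2}}{-5} = - \frac{- \frac{19}{4} + \left(- \frac{1}{4}\right)^{2}}{5} = - \frac{- \frac{19}{4} + \frac{1}{16}}{5} = \left(- \frac{1}{5}\right) \left(- \frac{75}{16}\right) = \frac{15}{16}$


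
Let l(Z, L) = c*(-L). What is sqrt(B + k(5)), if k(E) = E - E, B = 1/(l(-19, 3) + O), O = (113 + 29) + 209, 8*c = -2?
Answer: 2*sqrt(1407)/1407 ≈ 0.053319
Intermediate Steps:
c = -1/4 (c = (1/8)*(-2) = -1/4 ≈ -0.25000)
l(Z, L) = L/4 (l(Z, L) = -(-1)*L/4 = L/4)
O = 351 (O = 142 + 209 = 351)
B = 4/1407 (B = 1/((1/4)*3 + 351) = 1/(3/4 + 351) = 1/(1407/4) = 4/1407 ≈ 0.0028429)
k(E) = 0
sqrt(B + k(5)) = sqrt(4/1407 + 0) = sqrt(4/1407) = 2*sqrt(1407)/1407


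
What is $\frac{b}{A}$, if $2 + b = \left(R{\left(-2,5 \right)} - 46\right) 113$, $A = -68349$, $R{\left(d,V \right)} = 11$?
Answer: $\frac{1319}{22783} \approx 0.057894$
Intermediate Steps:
$b = -3957$ ($b = -2 + \left(11 - 46\right) 113 = -2 - 3955 = -3957$)
$\frac{b}{A} = - \frac{3957}{-68349} = \left(-3957\right) \left(- \frac{1}{68349}\right) = \frac{1319}{22783}$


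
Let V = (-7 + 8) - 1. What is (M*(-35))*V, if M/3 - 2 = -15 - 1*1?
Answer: 0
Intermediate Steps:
M = -42 (M = 6 + 3*(-15 - 1*1) = 6 + 3*(-15 - 1) = 6 + 3*(-16) = 6 - 48 = -42)
V = 0 (V = 1 - 1 = 0)
(M*(-35))*V = -42*(-35)*0 = 1470*0 = 0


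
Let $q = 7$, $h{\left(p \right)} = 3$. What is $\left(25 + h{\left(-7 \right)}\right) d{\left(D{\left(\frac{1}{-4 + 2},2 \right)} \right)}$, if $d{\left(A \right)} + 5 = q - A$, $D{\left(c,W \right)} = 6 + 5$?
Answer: $-252$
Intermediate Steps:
$D{\left(c,W \right)} = 11$
$d{\left(A \right)} = 2 - A$ ($d{\left(A \right)} = -5 - \left(-7 + A\right) = 2 - A$)
$\left(25 + h{\left(-7 \right)}\right) d{\left(D{\left(\frac{1}{-4 + 2},2 \right)} \right)} = \left(25 + 3\right) \left(2 - 11\right) = 28 \left(2 - 11\right) = 28 \left(-9\right) = -252$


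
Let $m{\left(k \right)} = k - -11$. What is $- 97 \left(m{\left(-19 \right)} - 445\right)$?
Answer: $43941$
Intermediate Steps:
$m{\left(k \right)} = 11 + k$ ($m{\left(k \right)} = k + 11 = 11 + k$)
$- 97 \left(m{\left(-19 \right)} - 445\right) = - 97 \left(\left(11 - 19\right) - 445\right) = - 97 \left(-8 - 445\right) = \left(-97\right) \left(-453\right) = 43941$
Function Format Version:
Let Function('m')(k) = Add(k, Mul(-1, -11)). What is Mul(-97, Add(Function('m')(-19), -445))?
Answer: 43941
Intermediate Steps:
Function('m')(k) = Add(11, k) (Function('m')(k) = Add(k, 11) = Add(11, k))
Mul(-97, Add(Function('m')(-19), -445)) = Mul(-97, Add(Add(11, -19), -445)) = Mul(-97, Add(-8, -445)) = Mul(-97, -453) = 43941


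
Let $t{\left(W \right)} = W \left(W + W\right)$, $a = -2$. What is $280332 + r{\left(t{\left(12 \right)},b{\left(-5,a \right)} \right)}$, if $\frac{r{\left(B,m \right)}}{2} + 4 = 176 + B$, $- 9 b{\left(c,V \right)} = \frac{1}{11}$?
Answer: $281252$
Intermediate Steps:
$t{\left(W \right)} = 2 W^{2}$ ($t{\left(W \right)} = W 2 W = 2 W^{2}$)
$b{\left(c,V \right)} = - \frac{1}{99}$ ($b{\left(c,V \right)} = - \frac{1}{9 \cdot 11} = \left(- \frac{1}{9}\right) \frac{1}{11} = - \frac{1}{99}$)
$r{\left(B,m \right)} = 344 + 2 B$ ($r{\left(B,m \right)} = -8 + 2 \left(176 + B\right) = -8 + \left(352 + 2 B\right) = 344 + 2 B$)
$280332 + r{\left(t{\left(12 \right)},b{\left(-5,a \right)} \right)} = 280332 + \left(344 + 2 \cdot 2 \cdot 12^{2}\right) = 280332 + \left(344 + 2 \cdot 2 \cdot 144\right) = 280332 + \left(344 + 2 \cdot 288\right) = 280332 + \left(344 + 576\right) = 280332 + 920 = 281252$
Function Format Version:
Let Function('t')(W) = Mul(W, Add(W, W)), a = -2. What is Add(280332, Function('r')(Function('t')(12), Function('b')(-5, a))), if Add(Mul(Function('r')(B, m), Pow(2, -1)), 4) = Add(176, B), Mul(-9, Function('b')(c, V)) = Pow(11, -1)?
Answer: 281252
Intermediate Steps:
Function('t')(W) = Mul(2, Pow(W, 2)) (Function('t')(W) = Mul(W, Mul(2, W)) = Mul(2, Pow(W, 2)))
Function('b')(c, V) = Rational(-1, 99) (Function('b')(c, V) = Mul(Rational(-1, 9), Pow(11, -1)) = Mul(Rational(-1, 9), Rational(1, 11)) = Rational(-1, 99))
Function('r')(B, m) = Add(344, Mul(2, B)) (Function('r')(B, m) = Add(-8, Mul(2, Add(176, B))) = Add(-8, Add(352, Mul(2, B))) = Add(344, Mul(2, B)))
Add(280332, Function('r')(Function('t')(12), Function('b')(-5, a))) = Add(280332, Add(344, Mul(2, Mul(2, Pow(12, 2))))) = Add(280332, Add(344, Mul(2, Mul(2, 144)))) = Add(280332, Add(344, Mul(2, 288))) = Add(280332, Add(344, 576)) = Add(280332, 920) = 281252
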